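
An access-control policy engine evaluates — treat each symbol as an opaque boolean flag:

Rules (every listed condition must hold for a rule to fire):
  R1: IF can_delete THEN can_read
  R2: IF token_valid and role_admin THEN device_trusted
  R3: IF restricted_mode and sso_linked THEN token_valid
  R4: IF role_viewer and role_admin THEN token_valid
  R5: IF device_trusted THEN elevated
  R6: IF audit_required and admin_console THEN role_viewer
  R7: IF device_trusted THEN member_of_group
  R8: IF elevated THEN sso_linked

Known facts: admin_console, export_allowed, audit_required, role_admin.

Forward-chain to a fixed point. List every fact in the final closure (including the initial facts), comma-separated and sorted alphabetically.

Round 1: R6 [IF audit_required and admin_console THEN role_viewer]. Adds role_viewer.
Round 2: R4 [IF role_viewer and role_admin THEN token_valid]. Adds token_valid.
Round 3: R2 [IF token_valid and role_admin THEN device_trusted]. Adds device_trusted.
Round 4: R5 [IF device_trusted THEN elevated]; R7 [IF device_trusted THEN member_of_group]. Adds elevated, member_of_group.
Round 5: R8 [IF elevated THEN sso_linked]. Adds sso_linked.

admin_console, audit_required, device_trusted, elevated, export_allowed, member_of_group, role_admin, role_viewer, sso_linked, token_valid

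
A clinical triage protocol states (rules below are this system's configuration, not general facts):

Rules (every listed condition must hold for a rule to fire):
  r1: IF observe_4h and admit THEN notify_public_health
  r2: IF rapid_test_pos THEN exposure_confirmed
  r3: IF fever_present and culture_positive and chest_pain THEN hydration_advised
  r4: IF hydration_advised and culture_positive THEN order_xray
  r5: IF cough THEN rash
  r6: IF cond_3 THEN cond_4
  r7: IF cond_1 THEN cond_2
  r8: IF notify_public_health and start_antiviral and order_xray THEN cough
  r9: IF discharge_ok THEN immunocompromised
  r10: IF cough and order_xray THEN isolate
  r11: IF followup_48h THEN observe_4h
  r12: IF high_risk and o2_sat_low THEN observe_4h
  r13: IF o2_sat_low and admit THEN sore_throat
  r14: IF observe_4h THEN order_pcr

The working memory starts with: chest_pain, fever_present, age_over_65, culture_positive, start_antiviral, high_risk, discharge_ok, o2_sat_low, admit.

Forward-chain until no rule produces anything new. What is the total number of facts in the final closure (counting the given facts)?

19

Round 1: r3 [IF fever_present and culture_positive and chest_pain THEN hydration_advised]; r9 [IF discharge_ok THEN immunocompromised]; r12 [IF high_risk and o2_sat_low THEN observe_4h]; r13 [IF o2_sat_low and admit THEN sore_throat]. Adds hydration_advised, immunocompromised, observe_4h, sore_throat.
Round 2: r1 [IF observe_4h and admit THEN notify_public_health]; r4 [IF hydration_advised and culture_positive THEN order_xray]; r14 [IF observe_4h THEN order_pcr]. Adds notify_public_health, order_xray, order_pcr.
Round 3: r8 [IF notify_public_health and start_antiviral and order_xray THEN cough]. Adds cough.
Round 4: r5 [IF cough THEN rash]; r10 [IF cough and order_xray THEN isolate]. Adds rash, isolate.
Closure: {admit, age_over_65, chest_pain, cough, culture_positive, discharge_ok, fever_present, high_risk, hydration_advised, immunocompromised, isolate, notify_public_health, o2_sat_low, observe_4h, order_pcr, order_xray, rash, sore_throat, start_antiviral} — 19 facts.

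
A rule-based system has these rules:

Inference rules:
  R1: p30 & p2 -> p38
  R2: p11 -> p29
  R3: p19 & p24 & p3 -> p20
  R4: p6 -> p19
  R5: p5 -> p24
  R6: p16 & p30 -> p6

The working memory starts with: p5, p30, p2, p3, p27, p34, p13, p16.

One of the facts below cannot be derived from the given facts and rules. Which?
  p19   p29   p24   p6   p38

Round 1: R1 [p30 & p2 -> p38]; R5 [p5 -> p24]; R6 [p16 & p30 -> p6]. Adds p38, p24, p6.
Round 2: R4 [p6 -> p19]. Adds p19.
Round 3: R3 [p19 & p24 & p3 -> p20]. Adds p20.
Derived: p38 (round 1), p24 (round 1), p6 (round 1), p19 (round 2). p29 never appears in any round.

p29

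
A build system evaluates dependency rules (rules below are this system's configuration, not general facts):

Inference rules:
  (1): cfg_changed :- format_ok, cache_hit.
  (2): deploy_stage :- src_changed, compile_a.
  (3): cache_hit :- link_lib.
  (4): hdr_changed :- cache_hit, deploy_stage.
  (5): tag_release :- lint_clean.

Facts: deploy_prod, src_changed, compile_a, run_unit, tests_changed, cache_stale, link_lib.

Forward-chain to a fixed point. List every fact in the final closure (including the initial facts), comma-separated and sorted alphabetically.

[1] (2) [deploy_stage :- src_changed, compile_a.]; (3) [cache_hit :- link_lib.]. ⇒ new: deploy_stage, cache_hit.
[2] (4) [hdr_changed :- cache_hit, deploy_stage.]. ⇒ new: hdr_changed.

cache_hit, cache_stale, compile_a, deploy_prod, deploy_stage, hdr_changed, link_lib, run_unit, src_changed, tests_changed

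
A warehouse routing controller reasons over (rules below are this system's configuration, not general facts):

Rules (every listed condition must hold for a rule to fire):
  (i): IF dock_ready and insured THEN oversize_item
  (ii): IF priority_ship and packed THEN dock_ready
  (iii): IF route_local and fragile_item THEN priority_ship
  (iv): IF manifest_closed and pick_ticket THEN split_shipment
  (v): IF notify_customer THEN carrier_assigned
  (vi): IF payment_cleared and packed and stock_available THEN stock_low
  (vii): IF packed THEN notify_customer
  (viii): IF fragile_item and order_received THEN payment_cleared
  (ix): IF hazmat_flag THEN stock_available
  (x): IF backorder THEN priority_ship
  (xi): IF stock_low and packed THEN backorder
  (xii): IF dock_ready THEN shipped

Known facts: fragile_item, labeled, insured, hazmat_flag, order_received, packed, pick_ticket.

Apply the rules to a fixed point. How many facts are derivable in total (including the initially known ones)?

Round 1: (vii) [IF packed THEN notify_customer]; (viii) [IF fragile_item and order_received THEN payment_cleared]; (ix) [IF hazmat_flag THEN stock_available]. Adds notify_customer, payment_cleared, stock_available.
Round 2: (v) [IF notify_customer THEN carrier_assigned]; (vi) [IF payment_cleared and packed and stock_available THEN stock_low]. Adds carrier_assigned, stock_low.
Round 3: (xi) [IF stock_low and packed THEN backorder]. Adds backorder.
Round 4: (x) [IF backorder THEN priority_ship]. Adds priority_ship.
Round 5: (ii) [IF priority_ship and packed THEN dock_ready]. Adds dock_ready.
Round 6: (i) [IF dock_ready and insured THEN oversize_item]; (xii) [IF dock_ready THEN shipped]. Adds oversize_item, shipped.
Closure: {backorder, carrier_assigned, dock_ready, fragile_item, hazmat_flag, insured, labeled, notify_customer, order_received, oversize_item, packed, payment_cleared, pick_ticket, priority_ship, shipped, stock_available, stock_low} — 17 facts.

17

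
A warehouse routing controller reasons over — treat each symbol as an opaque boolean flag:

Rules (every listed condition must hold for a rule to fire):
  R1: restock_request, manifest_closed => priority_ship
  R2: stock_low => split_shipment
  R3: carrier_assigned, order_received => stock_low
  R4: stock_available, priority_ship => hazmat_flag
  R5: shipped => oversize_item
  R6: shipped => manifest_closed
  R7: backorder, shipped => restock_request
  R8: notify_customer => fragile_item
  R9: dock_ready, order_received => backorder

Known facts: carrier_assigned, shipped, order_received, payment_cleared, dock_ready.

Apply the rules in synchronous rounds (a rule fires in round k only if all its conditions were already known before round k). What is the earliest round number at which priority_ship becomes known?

Round 1: R3 [carrier_assigned, order_received => stock_low]; R5 [shipped => oversize_item]; R6 [shipped => manifest_closed]; R9 [dock_ready, order_received => backorder]. Adds stock_low, oversize_item, manifest_closed, backorder.
Round 2: R2 [stock_low => split_shipment]; R7 [backorder, shipped => restock_request]. Adds split_shipment, restock_request.
Round 3: R1 [restock_request, manifest_closed => priority_ship]. Adds priority_ship.
priority_ship first appears in round 3.

3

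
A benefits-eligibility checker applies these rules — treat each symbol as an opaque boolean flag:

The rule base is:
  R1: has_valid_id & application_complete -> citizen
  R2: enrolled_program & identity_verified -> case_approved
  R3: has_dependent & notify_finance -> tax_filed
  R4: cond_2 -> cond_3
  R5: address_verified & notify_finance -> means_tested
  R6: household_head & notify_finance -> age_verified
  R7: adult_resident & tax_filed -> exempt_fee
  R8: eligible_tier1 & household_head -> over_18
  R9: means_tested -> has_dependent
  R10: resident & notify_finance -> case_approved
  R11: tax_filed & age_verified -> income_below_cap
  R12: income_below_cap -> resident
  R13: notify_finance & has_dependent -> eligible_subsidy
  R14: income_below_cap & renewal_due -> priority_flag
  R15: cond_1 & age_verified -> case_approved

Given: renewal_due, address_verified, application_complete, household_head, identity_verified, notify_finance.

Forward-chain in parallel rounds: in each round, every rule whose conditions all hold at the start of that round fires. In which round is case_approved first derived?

Round 1: R5 [address_verified & notify_finance -> means_tested]; R6 [household_head & notify_finance -> age_verified]. New: means_tested, age_verified.
Round 2: R9 [means_tested -> has_dependent]. New: has_dependent.
Round 3: R3 [has_dependent & notify_finance -> tax_filed]; R13 [notify_finance & has_dependent -> eligible_subsidy]. New: tax_filed, eligible_subsidy.
Round 4: R11 [tax_filed & age_verified -> income_below_cap]. New: income_below_cap.
Round 5: R12 [income_below_cap -> resident]; R14 [income_below_cap & renewal_due -> priority_flag]. New: resident, priority_flag.
Round 6: R10 [resident & notify_finance -> case_approved]. New: case_approved.
case_approved first appears in round 6.

6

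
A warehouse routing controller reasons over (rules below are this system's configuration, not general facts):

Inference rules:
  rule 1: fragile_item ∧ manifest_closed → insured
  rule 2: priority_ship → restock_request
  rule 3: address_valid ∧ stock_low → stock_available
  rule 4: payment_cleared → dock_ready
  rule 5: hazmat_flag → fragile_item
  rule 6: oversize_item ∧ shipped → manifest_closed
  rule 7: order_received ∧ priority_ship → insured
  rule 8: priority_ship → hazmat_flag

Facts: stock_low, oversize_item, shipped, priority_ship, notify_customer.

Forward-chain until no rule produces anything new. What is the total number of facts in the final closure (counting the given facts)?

Round 1 — rule 2, rule 6, rule 8, derive restock_request, manifest_closed, hazmat_flag.
Round 2 — rule 5, derive fragile_item.
Round 3 — rule 1, derive insured.
Closure: {fragile_item, hazmat_flag, insured, manifest_closed, notify_customer, oversize_item, priority_ship, restock_request, shipped, stock_low} — 10 facts.

10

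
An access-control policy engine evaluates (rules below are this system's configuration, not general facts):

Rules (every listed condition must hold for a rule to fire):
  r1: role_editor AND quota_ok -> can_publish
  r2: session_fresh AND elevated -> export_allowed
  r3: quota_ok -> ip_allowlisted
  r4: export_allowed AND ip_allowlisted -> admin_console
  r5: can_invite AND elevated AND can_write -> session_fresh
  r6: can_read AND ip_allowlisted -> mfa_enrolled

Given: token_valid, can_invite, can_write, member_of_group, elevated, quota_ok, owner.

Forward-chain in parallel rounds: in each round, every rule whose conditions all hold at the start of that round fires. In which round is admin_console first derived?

[1] r3 [quota_ok -> ip_allowlisted]; r5 [can_invite AND elevated AND can_write -> session_fresh]. ⇒ new: ip_allowlisted, session_fresh.
[2] r2 [session_fresh AND elevated -> export_allowed]. ⇒ new: export_allowed.
[3] r4 [export_allowed AND ip_allowlisted -> admin_console]. ⇒ new: admin_console.
admin_console first appears in round 3.

3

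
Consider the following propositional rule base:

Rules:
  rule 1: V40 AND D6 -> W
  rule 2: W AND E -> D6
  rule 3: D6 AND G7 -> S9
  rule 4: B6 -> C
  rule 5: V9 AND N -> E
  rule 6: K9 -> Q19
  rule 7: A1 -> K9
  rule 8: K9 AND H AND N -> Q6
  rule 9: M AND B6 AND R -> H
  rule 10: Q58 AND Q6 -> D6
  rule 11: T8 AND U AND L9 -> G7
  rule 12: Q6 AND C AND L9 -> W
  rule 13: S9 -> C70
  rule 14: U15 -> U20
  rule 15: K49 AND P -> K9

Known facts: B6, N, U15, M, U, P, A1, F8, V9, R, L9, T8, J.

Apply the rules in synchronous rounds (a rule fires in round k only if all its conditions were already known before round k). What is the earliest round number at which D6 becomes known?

4

Round 1 — rule 4, rule 5, rule 7, rule 9, rule 11, rule 14, derive C, E, K9, H, G7, U20.
Round 2 — rule 6, rule 8, derive Q19, Q6.
Round 3 — rule 12, derive W.
Round 4 — rule 2, derive D6.
D6 first appears in round 4.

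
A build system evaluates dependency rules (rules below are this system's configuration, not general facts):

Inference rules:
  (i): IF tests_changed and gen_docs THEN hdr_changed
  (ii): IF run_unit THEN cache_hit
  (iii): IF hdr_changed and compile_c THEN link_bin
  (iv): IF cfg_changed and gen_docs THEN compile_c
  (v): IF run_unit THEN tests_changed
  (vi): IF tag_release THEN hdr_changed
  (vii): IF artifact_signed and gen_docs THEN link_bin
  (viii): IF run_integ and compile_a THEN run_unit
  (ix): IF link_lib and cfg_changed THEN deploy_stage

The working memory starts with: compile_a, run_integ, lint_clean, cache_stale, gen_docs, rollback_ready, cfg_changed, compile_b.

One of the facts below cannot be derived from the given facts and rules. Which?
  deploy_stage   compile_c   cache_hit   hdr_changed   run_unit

Round 1 — (iv), (viii), derive compile_c, run_unit.
Round 2 — (ii), (v), derive cache_hit, tests_changed.
Round 3 — (i), derive hdr_changed.
Round 4 — (iii), derive link_bin.
Derived: run_unit (round 1), cache_hit (round 2), hdr_changed (round 3), compile_c (round 1). deploy_stage never appears in any round.

deploy_stage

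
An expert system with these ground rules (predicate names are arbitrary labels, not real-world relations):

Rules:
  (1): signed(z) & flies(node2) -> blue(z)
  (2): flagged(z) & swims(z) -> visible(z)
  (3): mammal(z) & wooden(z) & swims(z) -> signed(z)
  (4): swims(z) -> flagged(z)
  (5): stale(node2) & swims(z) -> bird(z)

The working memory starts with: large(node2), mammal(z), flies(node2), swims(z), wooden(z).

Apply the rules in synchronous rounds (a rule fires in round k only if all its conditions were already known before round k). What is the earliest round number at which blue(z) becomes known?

2

[1] (3) [mammal(z) & wooden(z) & swims(z) -> signed(z)]; (4) [swims(z) -> flagged(z)]. ⇒ new: signed(z), flagged(z).
[2] (1) [signed(z) & flies(node2) -> blue(z)]; (2) [flagged(z) & swims(z) -> visible(z)]. ⇒ new: blue(z), visible(z).
blue(z) first appears in round 2.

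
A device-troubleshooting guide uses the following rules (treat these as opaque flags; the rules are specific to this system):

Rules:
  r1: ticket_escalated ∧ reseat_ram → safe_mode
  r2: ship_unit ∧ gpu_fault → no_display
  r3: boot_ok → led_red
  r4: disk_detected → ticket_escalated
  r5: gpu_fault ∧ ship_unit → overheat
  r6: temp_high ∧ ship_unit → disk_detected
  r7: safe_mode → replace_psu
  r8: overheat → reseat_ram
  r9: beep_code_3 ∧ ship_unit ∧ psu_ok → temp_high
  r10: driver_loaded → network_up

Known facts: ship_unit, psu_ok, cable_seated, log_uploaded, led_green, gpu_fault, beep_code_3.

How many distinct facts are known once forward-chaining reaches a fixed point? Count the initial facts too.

15

Round 1 — r2, r5, r9, derive no_display, overheat, temp_high.
Round 2 — r6, r8, derive disk_detected, reseat_ram.
Round 3 — r4, derive ticket_escalated.
Round 4 — r1, derive safe_mode.
Round 5 — r7, derive replace_psu.
Closure: {beep_code_3, cable_seated, disk_detected, gpu_fault, led_green, log_uploaded, no_display, overheat, psu_ok, replace_psu, reseat_ram, safe_mode, ship_unit, temp_high, ticket_escalated} — 15 facts.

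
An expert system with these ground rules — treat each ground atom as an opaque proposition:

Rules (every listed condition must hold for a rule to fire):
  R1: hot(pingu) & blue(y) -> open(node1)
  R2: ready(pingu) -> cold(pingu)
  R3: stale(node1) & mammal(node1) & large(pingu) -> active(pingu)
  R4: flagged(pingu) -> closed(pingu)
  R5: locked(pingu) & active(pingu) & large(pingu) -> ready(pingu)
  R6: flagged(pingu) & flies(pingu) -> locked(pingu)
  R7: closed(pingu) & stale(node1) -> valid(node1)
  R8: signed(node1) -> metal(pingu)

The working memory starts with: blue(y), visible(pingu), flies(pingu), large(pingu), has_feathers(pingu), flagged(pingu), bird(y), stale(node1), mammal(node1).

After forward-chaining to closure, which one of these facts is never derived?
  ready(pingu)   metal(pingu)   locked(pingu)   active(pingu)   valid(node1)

metal(pingu)

Round 1 fires R3, R4, R6, giving active(pingu), closed(pingu), locked(pingu).
Round 2 fires R5, R7, giving ready(pingu), valid(node1).
Round 3 fires R2, giving cold(pingu).
Derived: active(pingu) (round 1), ready(pingu) (round 2), valid(node1) (round 2), locked(pingu) (round 1). metal(pingu) never appears in any round.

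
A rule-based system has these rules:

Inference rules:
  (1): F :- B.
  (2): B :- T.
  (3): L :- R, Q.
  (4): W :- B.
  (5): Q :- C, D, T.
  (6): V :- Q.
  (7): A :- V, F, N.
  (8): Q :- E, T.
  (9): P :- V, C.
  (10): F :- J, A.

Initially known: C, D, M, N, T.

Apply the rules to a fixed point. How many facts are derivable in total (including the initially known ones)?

Round 1 — (2), (5), derive B, Q.
Round 2 — (1), (4), (6), derive F, W, V.
Round 3 — (7), (9), derive A, P.
Closure: {A, B, C, D, F, M, N, P, Q, T, V, W} — 12 facts.

12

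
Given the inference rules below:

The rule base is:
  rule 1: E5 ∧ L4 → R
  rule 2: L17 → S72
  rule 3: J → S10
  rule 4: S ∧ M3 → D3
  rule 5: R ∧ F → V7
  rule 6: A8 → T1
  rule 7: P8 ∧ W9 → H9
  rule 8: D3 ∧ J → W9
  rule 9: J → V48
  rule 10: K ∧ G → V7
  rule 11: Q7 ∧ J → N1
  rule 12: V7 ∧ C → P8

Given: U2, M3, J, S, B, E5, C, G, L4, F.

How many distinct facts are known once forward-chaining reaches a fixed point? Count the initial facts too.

Round 1: rule 1 [E5 ∧ L4 → R]; rule 3 [J → S10]; rule 4 [S ∧ M3 → D3]; rule 9 [J → V48]. Adds R, S10, D3, V48.
Round 2: rule 5 [R ∧ F → V7]; rule 8 [D3 ∧ J → W9]. Adds V7, W9.
Round 3: rule 12 [V7 ∧ C → P8]. Adds P8.
Round 4: rule 7 [P8 ∧ W9 → H9]. Adds H9.
Closure: {B, C, D3, E5, F, G, H9, J, L4, M3, P8, R, S, S10, U2, V48, V7, W9} — 18 facts.

18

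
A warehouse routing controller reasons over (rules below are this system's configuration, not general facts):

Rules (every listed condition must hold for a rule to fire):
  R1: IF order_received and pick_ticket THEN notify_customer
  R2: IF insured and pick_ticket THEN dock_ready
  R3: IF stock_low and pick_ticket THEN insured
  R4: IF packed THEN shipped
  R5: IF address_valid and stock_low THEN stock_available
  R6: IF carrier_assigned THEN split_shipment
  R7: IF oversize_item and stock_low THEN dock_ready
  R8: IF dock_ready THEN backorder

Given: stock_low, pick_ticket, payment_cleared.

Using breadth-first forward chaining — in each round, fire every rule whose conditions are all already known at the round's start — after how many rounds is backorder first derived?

Round 1 fires R3, giving insured.
Round 2 fires R2, giving dock_ready.
Round 3 fires R8, giving backorder.
backorder first appears in round 3.

3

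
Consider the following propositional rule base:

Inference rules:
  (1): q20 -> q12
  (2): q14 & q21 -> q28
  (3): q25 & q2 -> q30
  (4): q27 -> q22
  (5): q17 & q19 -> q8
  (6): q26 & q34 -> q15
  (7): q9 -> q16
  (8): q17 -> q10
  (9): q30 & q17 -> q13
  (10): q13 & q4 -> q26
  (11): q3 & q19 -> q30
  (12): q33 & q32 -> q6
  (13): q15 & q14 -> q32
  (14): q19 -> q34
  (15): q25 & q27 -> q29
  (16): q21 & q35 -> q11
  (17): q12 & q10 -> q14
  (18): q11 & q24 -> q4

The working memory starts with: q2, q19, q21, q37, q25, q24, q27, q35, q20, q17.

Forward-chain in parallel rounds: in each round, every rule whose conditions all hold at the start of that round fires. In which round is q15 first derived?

Round 1 fires (1), (3), (4), (5), (8), (14), (15), (16), giving q12, q30, q22, q8, q10, q34, q29, q11.
Round 2 fires (9), (17), (18), giving q13, q14, q4.
Round 3 fires (2), (10), giving q28, q26.
Round 4 fires (6), giving q15.
q15 first appears in round 4.

4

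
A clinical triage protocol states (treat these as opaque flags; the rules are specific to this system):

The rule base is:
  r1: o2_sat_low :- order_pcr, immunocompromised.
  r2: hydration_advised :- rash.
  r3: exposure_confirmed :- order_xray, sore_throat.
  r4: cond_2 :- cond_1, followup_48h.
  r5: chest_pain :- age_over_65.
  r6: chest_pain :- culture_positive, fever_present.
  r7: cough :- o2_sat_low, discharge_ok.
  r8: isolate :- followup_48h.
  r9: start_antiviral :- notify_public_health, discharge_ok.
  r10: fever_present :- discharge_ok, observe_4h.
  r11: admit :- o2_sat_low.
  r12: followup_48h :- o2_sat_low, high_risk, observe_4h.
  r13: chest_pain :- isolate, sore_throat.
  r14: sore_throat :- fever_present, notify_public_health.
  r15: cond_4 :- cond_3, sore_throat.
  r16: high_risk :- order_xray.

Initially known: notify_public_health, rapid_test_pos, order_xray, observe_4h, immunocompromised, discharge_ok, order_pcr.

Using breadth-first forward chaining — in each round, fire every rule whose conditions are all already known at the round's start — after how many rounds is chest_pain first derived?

4

[1] r1 [o2_sat_low :- order_pcr, immunocompromised.]; r9 [start_antiviral :- notify_public_health, discharge_ok.]; r10 [fever_present :- discharge_ok, observe_4h.]; r16 [high_risk :- order_xray.]. ⇒ new: o2_sat_low, start_antiviral, fever_present, high_risk.
[2] r7 [cough :- o2_sat_low, discharge_ok.]; r11 [admit :- o2_sat_low.]; r12 [followup_48h :- o2_sat_low, high_risk, observe_4h.]; r14 [sore_throat :- fever_present, notify_public_health.]. ⇒ new: cough, admit, followup_48h, sore_throat.
[3] r3 [exposure_confirmed :- order_xray, sore_throat.]; r8 [isolate :- followup_48h.]. ⇒ new: exposure_confirmed, isolate.
[4] r13 [chest_pain :- isolate, sore_throat.]. ⇒ new: chest_pain.
chest_pain first appears in round 4.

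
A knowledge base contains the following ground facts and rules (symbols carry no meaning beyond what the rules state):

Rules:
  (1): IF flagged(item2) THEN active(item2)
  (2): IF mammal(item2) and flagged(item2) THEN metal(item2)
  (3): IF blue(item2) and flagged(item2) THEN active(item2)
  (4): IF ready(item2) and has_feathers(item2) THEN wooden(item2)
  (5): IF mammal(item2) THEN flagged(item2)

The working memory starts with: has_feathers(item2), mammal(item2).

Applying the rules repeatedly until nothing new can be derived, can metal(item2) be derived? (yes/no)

Round 1 — (5), derive flagged(item2).
Round 2 — (1), (2), derive active(item2), metal(item2).
metal(item2) appears in round 2, so it is derivable.

yes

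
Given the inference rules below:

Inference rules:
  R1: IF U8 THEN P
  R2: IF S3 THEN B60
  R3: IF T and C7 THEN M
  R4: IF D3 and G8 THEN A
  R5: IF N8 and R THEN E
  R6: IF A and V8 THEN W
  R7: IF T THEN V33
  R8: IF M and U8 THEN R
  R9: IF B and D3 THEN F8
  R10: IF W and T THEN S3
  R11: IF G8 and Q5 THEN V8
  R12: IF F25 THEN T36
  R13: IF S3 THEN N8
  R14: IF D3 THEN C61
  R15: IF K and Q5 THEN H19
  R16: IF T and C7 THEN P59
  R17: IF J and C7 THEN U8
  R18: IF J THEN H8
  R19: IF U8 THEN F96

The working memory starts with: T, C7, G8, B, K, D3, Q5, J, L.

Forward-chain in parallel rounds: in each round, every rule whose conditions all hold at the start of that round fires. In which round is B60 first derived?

4

Round 1 fires R3, R4, R7, R9, R11, R14, R15, R16, R17, R18, giving M, A, V33, F8, V8, C61, H19, P59, U8, H8.
Round 2 fires R1, R6, R8, R19, giving P, W, R, F96.
Round 3 fires R10, giving S3.
Round 4 fires R2, R13, giving B60, N8.
B60 first appears in round 4.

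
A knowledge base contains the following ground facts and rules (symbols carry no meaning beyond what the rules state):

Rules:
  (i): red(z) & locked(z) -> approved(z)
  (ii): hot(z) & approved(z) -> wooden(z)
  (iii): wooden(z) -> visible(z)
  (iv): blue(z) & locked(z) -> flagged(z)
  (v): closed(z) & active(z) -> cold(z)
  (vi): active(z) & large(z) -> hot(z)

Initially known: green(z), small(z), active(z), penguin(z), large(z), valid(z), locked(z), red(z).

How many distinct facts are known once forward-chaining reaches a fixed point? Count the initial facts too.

Round 1 — (i), (vi), derive approved(z), hot(z).
Round 2 — (ii), derive wooden(z).
Round 3 — (iii), derive visible(z).
Closure: {active(z), approved(z), green(z), hot(z), large(z), locked(z), penguin(z), red(z), small(z), valid(z), visible(z), wooden(z)} — 12 facts.

12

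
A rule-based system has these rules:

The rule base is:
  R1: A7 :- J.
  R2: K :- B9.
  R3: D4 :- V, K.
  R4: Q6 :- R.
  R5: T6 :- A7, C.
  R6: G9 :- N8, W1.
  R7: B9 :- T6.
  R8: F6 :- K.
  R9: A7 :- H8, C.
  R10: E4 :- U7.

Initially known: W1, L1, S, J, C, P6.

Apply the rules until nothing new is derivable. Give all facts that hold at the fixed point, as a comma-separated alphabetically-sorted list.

Round 1: R1 [A7 :- J.]. Adds A7.
Round 2: R5 [T6 :- A7, C.]. Adds T6.
Round 3: R7 [B9 :- T6.]. Adds B9.
Round 4: R2 [K :- B9.]. Adds K.
Round 5: R8 [F6 :- K.]. Adds F6.

A7, B9, C, F6, J, K, L1, P6, S, T6, W1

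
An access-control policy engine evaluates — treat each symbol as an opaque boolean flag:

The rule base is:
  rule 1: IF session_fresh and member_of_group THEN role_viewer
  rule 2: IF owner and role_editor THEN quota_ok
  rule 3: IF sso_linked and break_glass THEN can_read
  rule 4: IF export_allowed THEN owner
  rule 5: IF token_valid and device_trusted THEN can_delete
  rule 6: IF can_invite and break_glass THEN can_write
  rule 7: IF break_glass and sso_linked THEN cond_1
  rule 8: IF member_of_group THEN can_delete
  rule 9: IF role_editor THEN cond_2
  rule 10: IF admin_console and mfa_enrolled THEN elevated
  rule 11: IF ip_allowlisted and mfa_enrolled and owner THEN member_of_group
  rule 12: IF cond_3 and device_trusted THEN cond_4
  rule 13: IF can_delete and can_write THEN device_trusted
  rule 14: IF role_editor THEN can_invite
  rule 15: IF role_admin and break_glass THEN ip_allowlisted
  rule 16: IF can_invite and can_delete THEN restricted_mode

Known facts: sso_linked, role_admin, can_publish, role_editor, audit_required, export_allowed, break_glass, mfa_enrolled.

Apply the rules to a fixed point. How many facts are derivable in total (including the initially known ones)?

[1] rule 3 [IF sso_linked and break_glass THEN can_read]; rule 4 [IF export_allowed THEN owner]; rule 7 [IF break_glass and sso_linked THEN cond_1]; rule 9 [IF role_editor THEN cond_2]; rule 14 [IF role_editor THEN can_invite]; rule 15 [IF role_admin and break_glass THEN ip_allowlisted]. ⇒ new: can_read, owner, cond_1, cond_2, can_invite, ip_allowlisted.
[2] rule 2 [IF owner and role_editor THEN quota_ok]; rule 6 [IF can_invite and break_glass THEN can_write]; rule 11 [IF ip_allowlisted and mfa_enrolled and owner THEN member_of_group]. ⇒ new: quota_ok, can_write, member_of_group.
[3] rule 8 [IF member_of_group THEN can_delete]. ⇒ new: can_delete.
[4] rule 13 [IF can_delete and can_write THEN device_trusted]; rule 16 [IF can_invite and can_delete THEN restricted_mode]. ⇒ new: device_trusted, restricted_mode.
Closure: {audit_required, break_glass, can_delete, can_invite, can_publish, can_read, can_write, cond_1, cond_2, device_trusted, export_allowed, ip_allowlisted, member_of_group, mfa_enrolled, owner, quota_ok, restricted_mode, role_admin, role_editor, sso_linked} — 20 facts.

20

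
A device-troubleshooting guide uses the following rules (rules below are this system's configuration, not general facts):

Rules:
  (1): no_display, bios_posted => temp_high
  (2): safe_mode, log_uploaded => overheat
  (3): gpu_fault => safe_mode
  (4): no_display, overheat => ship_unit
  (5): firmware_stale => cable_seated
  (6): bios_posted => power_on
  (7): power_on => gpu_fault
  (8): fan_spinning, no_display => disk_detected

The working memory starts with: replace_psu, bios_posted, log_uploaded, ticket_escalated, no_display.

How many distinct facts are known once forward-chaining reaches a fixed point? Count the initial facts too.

11

Round 1 fires (1), (6), giving temp_high, power_on.
Round 2 fires (7), giving gpu_fault.
Round 3 fires (3), giving safe_mode.
Round 4 fires (2), giving overheat.
Round 5 fires (4), giving ship_unit.
Closure: {bios_posted, gpu_fault, log_uploaded, no_display, overheat, power_on, replace_psu, safe_mode, ship_unit, temp_high, ticket_escalated} — 11 facts.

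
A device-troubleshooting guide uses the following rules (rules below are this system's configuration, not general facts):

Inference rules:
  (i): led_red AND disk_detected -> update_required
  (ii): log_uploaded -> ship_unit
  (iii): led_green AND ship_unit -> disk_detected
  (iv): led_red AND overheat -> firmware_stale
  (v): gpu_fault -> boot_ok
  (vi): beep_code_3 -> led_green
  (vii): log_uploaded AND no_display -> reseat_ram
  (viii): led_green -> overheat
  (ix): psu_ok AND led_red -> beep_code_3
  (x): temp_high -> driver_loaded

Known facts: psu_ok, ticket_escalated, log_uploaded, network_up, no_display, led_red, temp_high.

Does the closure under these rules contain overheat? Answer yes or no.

yes

Round 1 fires (ii), (vii), (ix), (x), giving ship_unit, reseat_ram, beep_code_3, driver_loaded.
Round 2 fires (vi), giving led_green.
Round 3 fires (iii), (viii), giving disk_detected, overheat.
Round 4 fires (i), (iv), giving update_required, firmware_stale.
overheat appears in round 3, so it is derivable.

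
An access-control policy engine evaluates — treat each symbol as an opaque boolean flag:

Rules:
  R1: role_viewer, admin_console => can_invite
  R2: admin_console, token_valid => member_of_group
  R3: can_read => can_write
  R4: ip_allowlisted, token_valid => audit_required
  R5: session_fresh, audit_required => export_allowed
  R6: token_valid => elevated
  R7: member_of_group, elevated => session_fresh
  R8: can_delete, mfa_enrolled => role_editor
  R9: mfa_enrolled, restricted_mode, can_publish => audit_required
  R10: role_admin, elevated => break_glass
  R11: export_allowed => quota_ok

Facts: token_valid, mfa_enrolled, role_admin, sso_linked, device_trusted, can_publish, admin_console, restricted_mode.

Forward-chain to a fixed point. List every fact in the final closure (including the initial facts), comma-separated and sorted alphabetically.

Round 1: R2 [admin_console, token_valid => member_of_group]; R6 [token_valid => elevated]; R9 [mfa_enrolled, restricted_mode, can_publish => audit_required]. New: member_of_group, elevated, audit_required.
Round 2: R7 [member_of_group, elevated => session_fresh]; R10 [role_admin, elevated => break_glass]. New: session_fresh, break_glass.
Round 3: R5 [session_fresh, audit_required => export_allowed]. New: export_allowed.
Round 4: R11 [export_allowed => quota_ok]. New: quota_ok.

admin_console, audit_required, break_glass, can_publish, device_trusted, elevated, export_allowed, member_of_group, mfa_enrolled, quota_ok, restricted_mode, role_admin, session_fresh, sso_linked, token_valid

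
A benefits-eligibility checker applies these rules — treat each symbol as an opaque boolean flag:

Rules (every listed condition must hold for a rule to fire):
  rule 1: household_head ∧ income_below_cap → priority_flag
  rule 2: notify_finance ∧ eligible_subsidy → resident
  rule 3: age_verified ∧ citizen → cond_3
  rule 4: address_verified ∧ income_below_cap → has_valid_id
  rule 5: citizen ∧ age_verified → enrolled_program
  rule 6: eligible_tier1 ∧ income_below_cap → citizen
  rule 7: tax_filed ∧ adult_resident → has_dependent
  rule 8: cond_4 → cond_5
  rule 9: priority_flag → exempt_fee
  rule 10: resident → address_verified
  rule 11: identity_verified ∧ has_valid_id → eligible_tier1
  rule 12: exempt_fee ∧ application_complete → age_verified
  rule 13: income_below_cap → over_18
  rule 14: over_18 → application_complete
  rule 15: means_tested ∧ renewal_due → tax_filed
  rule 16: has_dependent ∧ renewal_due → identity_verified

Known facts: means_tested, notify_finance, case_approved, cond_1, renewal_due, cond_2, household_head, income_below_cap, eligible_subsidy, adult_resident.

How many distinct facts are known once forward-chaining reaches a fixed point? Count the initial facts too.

25

Round 1 — rule 1, rule 2, rule 13, rule 15, derive priority_flag, resident, over_18, tax_filed.
Round 2 — rule 7, rule 9, rule 10, rule 14, derive has_dependent, exempt_fee, address_verified, application_complete.
Round 3 — rule 4, rule 12, rule 16, derive has_valid_id, age_verified, identity_verified.
Round 4 — rule 11, derive eligible_tier1.
Round 5 — rule 6, derive citizen.
Round 6 — rule 3, rule 5, derive cond_3, enrolled_program.
Closure: {address_verified, adult_resident, age_verified, application_complete, case_approved, citizen, cond_1, cond_2, cond_3, eligible_subsidy, eligible_tier1, enrolled_program, exempt_fee, has_dependent, has_valid_id, household_head, identity_verified, income_below_cap, means_tested, notify_finance, over_18, priority_flag, renewal_due, resident, tax_filed} — 25 facts.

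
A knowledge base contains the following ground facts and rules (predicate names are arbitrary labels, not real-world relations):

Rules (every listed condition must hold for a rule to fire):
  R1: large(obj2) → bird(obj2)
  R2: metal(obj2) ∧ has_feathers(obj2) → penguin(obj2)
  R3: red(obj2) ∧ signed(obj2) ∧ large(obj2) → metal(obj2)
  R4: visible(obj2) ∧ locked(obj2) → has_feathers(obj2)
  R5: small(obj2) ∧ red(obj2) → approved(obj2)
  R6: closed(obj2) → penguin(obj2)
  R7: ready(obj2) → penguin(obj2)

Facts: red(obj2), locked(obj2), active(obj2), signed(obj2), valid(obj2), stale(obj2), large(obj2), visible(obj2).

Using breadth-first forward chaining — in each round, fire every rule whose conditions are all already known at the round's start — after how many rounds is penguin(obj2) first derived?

2

Round 1 fires R1, R3, R4, giving bird(obj2), metal(obj2), has_feathers(obj2).
Round 2 fires R2, giving penguin(obj2).
penguin(obj2) first appears in round 2.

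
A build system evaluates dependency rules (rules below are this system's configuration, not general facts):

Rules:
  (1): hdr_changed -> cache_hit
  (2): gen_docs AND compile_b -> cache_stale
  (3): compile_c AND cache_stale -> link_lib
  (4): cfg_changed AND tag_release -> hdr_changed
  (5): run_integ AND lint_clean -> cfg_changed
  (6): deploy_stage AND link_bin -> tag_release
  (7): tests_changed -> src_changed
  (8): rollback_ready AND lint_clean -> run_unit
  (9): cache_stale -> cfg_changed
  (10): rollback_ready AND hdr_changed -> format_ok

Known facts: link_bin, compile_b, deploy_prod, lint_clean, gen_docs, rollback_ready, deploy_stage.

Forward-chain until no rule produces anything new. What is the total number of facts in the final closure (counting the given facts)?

Round 1 fires (2), (6), (8), giving cache_stale, tag_release, run_unit.
Round 2 fires (9), giving cfg_changed.
Round 3 fires (4), giving hdr_changed.
Round 4 fires (1), (10), giving cache_hit, format_ok.
Closure: {cache_hit, cache_stale, cfg_changed, compile_b, deploy_prod, deploy_stage, format_ok, gen_docs, hdr_changed, link_bin, lint_clean, rollback_ready, run_unit, tag_release} — 14 facts.

14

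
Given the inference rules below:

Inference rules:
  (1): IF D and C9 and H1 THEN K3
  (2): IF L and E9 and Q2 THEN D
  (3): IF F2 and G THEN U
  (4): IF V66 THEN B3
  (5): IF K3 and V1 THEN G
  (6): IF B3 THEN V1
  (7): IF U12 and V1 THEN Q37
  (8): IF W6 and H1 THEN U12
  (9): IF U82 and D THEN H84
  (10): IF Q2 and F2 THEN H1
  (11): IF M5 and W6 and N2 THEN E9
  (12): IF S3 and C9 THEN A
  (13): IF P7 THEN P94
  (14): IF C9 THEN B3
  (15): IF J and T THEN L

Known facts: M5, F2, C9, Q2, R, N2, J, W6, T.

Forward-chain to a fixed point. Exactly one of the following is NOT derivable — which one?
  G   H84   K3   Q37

H84

Round 1: (10) [IF Q2 and F2 THEN H1]; (11) [IF M5 and W6 and N2 THEN E9]; (14) [IF C9 THEN B3]; (15) [IF J and T THEN L]. New: H1, E9, B3, L.
Round 2: (2) [IF L and E9 and Q2 THEN D]; (6) [IF B3 THEN V1]; (8) [IF W6 and H1 THEN U12]. New: D, V1, U12.
Round 3: (1) [IF D and C9 and H1 THEN K3]; (7) [IF U12 and V1 THEN Q37]. New: K3, Q37.
Round 4: (5) [IF K3 and V1 THEN G]. New: G.
Round 5: (3) [IF F2 and G THEN U]. New: U.
Derived: K3 (round 3), G (round 4), Q37 (round 3). H84 never appears in any round.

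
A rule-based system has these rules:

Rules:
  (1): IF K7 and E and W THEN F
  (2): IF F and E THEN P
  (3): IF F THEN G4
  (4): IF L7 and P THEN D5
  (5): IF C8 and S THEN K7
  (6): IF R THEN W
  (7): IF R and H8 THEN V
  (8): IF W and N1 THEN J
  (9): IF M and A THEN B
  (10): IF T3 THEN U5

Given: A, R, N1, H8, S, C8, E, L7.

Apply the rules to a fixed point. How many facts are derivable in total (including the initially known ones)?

[1] (5) [IF C8 and S THEN K7]; (6) [IF R THEN W]; (7) [IF R and H8 THEN V]. ⇒ new: K7, W, V.
[2] (1) [IF K7 and E and W THEN F]; (8) [IF W and N1 THEN J]. ⇒ new: F, J.
[3] (2) [IF F and E THEN P]; (3) [IF F THEN G4]. ⇒ new: P, G4.
[4] (4) [IF L7 and P THEN D5]. ⇒ new: D5.
Closure: {A, C8, D5, E, F, G4, H8, J, K7, L7, N1, P, R, S, V, W} — 16 facts.

16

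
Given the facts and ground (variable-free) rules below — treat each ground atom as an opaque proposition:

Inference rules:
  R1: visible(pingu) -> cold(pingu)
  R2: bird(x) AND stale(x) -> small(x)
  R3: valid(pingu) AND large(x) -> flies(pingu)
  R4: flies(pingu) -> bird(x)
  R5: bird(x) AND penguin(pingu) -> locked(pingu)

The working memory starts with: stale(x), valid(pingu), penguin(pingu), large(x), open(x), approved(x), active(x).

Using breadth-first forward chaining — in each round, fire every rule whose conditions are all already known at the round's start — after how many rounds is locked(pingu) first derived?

Round 1: R3 [valid(pingu) AND large(x) -> flies(pingu)]. Adds flies(pingu).
Round 2: R4 [flies(pingu) -> bird(x)]. Adds bird(x).
Round 3: R2 [bird(x) AND stale(x) -> small(x)]; R5 [bird(x) AND penguin(pingu) -> locked(pingu)]. Adds small(x), locked(pingu).
locked(pingu) first appears in round 3.

3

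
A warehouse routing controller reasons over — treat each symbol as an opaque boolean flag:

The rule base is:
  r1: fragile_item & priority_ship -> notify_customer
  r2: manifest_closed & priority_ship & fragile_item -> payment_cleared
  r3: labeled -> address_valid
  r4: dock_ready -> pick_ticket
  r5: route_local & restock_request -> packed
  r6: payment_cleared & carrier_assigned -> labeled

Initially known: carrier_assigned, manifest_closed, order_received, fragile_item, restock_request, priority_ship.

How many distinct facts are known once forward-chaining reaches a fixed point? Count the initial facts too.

10

Round 1 — r1, r2, derive notify_customer, payment_cleared.
Round 2 — r6, derive labeled.
Round 3 — r3, derive address_valid.
Closure: {address_valid, carrier_assigned, fragile_item, labeled, manifest_closed, notify_customer, order_received, payment_cleared, priority_ship, restock_request} — 10 facts.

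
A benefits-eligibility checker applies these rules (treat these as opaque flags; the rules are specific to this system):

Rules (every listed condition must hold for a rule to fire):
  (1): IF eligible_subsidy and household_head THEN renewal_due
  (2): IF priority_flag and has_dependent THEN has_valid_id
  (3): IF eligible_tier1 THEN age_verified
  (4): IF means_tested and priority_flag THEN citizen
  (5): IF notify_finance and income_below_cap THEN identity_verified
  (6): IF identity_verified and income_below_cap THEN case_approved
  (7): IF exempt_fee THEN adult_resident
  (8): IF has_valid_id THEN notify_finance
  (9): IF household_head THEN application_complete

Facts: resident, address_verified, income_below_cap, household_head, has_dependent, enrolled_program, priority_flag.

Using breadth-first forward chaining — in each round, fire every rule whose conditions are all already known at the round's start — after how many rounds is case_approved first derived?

[1] (2) [IF priority_flag and has_dependent THEN has_valid_id]; (9) [IF household_head THEN application_complete]. ⇒ new: has_valid_id, application_complete.
[2] (8) [IF has_valid_id THEN notify_finance]. ⇒ new: notify_finance.
[3] (5) [IF notify_finance and income_below_cap THEN identity_verified]. ⇒ new: identity_verified.
[4] (6) [IF identity_verified and income_below_cap THEN case_approved]. ⇒ new: case_approved.
case_approved first appears in round 4.

4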